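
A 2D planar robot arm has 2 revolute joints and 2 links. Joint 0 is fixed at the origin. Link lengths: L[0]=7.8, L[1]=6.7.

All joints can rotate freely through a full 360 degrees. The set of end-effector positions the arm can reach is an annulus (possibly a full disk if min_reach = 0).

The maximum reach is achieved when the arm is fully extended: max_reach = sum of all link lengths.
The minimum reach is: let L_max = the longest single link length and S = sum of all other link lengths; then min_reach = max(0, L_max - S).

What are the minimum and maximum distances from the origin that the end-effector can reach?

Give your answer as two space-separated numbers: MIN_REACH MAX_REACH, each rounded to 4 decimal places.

Link lengths: [7.8, 6.7]
max_reach = 7.8 + 6.7 = 14.5
L_max = max([7.8, 6.7]) = 7.8
S (sum of others) = 14.5 - 7.8 = 6.7
min_reach = max(0, 7.8 - 6.7) = max(0, 1.1) = 1.1

Answer: 1.1000 14.5000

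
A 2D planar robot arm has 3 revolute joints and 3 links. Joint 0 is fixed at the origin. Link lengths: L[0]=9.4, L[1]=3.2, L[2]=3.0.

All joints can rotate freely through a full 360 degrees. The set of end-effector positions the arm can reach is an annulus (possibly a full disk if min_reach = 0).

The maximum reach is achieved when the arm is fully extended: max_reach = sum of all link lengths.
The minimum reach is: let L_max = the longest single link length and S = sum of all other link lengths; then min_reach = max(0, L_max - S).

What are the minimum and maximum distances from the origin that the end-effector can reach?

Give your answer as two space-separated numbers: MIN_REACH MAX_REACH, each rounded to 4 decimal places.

Link lengths: [9.4, 3.2, 3.0]
max_reach = 9.4 + 3.2 + 3 = 15.6
L_max = max([9.4, 3.2, 3.0]) = 9.4
S (sum of others) = 15.6 - 9.4 = 6.2
min_reach = max(0, 9.4 - 6.2) = max(0, 3.2) = 3.2

Answer: 3.2000 15.6000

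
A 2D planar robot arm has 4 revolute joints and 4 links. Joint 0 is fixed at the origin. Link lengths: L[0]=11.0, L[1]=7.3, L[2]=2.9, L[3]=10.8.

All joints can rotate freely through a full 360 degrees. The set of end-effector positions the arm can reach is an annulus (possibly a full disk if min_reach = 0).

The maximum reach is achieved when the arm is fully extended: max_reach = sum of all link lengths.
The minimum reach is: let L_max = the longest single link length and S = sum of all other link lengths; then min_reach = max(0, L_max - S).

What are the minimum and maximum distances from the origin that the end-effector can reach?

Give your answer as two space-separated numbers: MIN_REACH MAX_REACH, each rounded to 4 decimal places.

Link lengths: [11.0, 7.3, 2.9, 10.8]
max_reach = 11 + 7.3 + 2.9 + 10.8 = 32
L_max = max([11.0, 7.3, 2.9, 10.8]) = 11
S (sum of others) = 32 - 11 = 21
min_reach = max(0, 11 - 21) = max(0, -10) = 0

Answer: 0.0000 32.0000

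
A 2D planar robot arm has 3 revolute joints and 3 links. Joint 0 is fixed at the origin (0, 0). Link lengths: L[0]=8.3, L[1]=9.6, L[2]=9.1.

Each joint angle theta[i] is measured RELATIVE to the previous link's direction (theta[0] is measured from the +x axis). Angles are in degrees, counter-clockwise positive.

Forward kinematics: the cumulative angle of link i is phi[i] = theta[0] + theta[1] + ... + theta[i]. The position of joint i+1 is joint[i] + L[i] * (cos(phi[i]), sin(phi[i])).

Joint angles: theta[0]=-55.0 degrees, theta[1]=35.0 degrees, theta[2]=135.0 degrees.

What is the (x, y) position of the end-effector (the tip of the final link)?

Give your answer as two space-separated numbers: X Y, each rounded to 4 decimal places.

Answer: 9.9359 -1.8350

Derivation:
joint[0] = (0.0000, 0.0000)  (base)
link 0: phi[0] = -55 = -55 deg
  cos(-55 deg) = 0.5736, sin(-55 deg) = -0.8192
  joint[1] = (0.0000, 0.0000) + 8.3 * (0.5736, -0.8192) = (0.0000 + 4.7607, 0.0000 + -6.7990) = (4.7607, -6.7990)
link 1: phi[1] = -55 + 35 = -20 deg
  cos(-20 deg) = 0.9397, sin(-20 deg) = -0.3420
  joint[2] = (4.7607, -6.7990) + 9.6 * (0.9397, -0.3420) = (4.7607 + 9.0210, -6.7990 + -3.2834) = (13.7817, -10.0824)
link 2: phi[2] = -55 + 35 + 135 = 115 deg
  cos(115 deg) = -0.4226, sin(115 deg) = 0.9063
  joint[3] = (13.7817, -10.0824) + 9.1 * (-0.4226, 0.9063) = (13.7817 + -3.8458, -10.0824 + 8.2474) = (9.9359, -1.8350)
End effector: (9.9359, -1.8350)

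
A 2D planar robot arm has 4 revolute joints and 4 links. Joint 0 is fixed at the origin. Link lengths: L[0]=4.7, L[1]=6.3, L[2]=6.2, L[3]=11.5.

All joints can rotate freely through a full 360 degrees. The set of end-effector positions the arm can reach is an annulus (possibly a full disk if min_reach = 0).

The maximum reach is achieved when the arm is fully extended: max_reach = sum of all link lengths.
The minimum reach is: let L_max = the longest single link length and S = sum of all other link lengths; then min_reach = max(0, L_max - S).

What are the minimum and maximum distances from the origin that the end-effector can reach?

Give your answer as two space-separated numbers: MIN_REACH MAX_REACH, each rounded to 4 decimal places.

Answer: 0.0000 28.7000

Derivation:
Link lengths: [4.7, 6.3, 6.2, 11.5]
max_reach = 4.7 + 6.3 + 6.2 + 11.5 = 28.7
L_max = max([4.7, 6.3, 6.2, 11.5]) = 11.5
S (sum of others) = 28.7 - 11.5 = 17.2
min_reach = max(0, 11.5 - 17.2) = max(0, -5.7) = 0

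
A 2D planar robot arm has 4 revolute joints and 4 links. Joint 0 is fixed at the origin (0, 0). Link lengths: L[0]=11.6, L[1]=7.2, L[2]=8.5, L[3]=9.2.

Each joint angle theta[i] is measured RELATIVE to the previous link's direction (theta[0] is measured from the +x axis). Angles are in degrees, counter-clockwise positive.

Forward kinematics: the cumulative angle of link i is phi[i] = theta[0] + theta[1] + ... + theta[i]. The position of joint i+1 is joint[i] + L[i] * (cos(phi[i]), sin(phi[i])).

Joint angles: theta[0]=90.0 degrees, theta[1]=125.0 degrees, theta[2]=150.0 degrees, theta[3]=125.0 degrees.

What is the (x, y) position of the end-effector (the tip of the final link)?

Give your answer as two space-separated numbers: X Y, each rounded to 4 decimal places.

joint[0] = (0.0000, 0.0000)  (base)
link 0: phi[0] = 90 = 90 deg
  cos(90 deg) = 0.0000, sin(90 deg) = 1.0000
  joint[1] = (0.0000, 0.0000) + 11.6 * (0.0000, 1.0000) = (0.0000 + 0.0000, 0.0000 + 11.6000) = (0.0000, 11.6000)
link 1: phi[1] = 90 + 125 = 215 deg
  cos(215 deg) = -0.8192, sin(215 deg) = -0.5736
  joint[2] = (0.0000, 11.6000) + 7.2 * (-0.8192, -0.5736) = (0.0000 + -5.8979, 11.6000 + -4.1298) = (-5.8979, 7.4702)
link 2: phi[2] = 90 + 125 + 150 = 365 deg
  cos(365 deg) = 0.9962, sin(365 deg) = 0.0872
  joint[3] = (-5.8979, 7.4702) + 8.5 * (0.9962, 0.0872) = (-5.8979 + 8.4677, 7.4702 + 0.7408) = (2.5698, 8.2111)
link 3: phi[3] = 90 + 125 + 150 + 125 = 490 deg
  cos(490 deg) = -0.6428, sin(490 deg) = 0.7660
  joint[4] = (2.5698, 8.2111) + 9.2 * (-0.6428, 0.7660) = (2.5698 + -5.9136, 8.2111 + 7.0476) = (-3.3439, 15.2587)
End effector: (-3.3439, 15.2587)

Answer: -3.3439 15.2587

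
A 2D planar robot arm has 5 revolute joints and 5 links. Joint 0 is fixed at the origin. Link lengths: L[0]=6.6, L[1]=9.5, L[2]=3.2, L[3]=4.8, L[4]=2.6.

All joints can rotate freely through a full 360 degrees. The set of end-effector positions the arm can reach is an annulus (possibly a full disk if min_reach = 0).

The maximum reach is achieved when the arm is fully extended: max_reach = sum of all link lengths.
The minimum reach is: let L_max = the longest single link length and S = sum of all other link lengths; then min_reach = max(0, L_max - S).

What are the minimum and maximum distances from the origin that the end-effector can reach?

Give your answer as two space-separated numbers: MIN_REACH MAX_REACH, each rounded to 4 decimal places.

Answer: 0.0000 26.7000

Derivation:
Link lengths: [6.6, 9.5, 3.2, 4.8, 2.6]
max_reach = 6.6 + 9.5 + 3.2 + 4.8 + 2.6 = 26.7
L_max = max([6.6, 9.5, 3.2, 4.8, 2.6]) = 9.5
S (sum of others) = 26.7 - 9.5 = 17.2
min_reach = max(0, 9.5 - 17.2) = max(0, -7.7) = 0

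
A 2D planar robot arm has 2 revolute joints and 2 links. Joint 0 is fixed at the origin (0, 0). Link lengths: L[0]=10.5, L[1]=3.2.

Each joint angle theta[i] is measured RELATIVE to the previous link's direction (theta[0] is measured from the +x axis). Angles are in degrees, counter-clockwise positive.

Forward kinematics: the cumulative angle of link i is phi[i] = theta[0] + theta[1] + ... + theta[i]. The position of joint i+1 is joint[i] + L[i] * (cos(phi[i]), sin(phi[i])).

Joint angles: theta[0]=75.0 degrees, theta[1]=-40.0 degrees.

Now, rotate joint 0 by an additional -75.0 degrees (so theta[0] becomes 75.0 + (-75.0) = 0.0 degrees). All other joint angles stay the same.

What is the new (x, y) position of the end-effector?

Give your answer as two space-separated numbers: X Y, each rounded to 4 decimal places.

joint[0] = (0.0000, 0.0000)  (base)
link 0: phi[0] = 0 = 0 deg
  cos(0 deg) = 1.0000, sin(0 deg) = 0.0000
  joint[1] = (0.0000, 0.0000) + 10.5 * (1.0000, 0.0000) = (0.0000 + 10.5000, 0.0000 + 0.0000) = (10.5000, 0.0000)
link 1: phi[1] = 0 + -40 = -40 deg
  cos(-40 deg) = 0.7660, sin(-40 deg) = -0.6428
  joint[2] = (10.5000, 0.0000) + 3.2 * (0.7660, -0.6428) = (10.5000 + 2.4513, 0.0000 + -2.0569) = (12.9513, -2.0569)
End effector: (12.9513, -2.0569)

Answer: 12.9513 -2.0569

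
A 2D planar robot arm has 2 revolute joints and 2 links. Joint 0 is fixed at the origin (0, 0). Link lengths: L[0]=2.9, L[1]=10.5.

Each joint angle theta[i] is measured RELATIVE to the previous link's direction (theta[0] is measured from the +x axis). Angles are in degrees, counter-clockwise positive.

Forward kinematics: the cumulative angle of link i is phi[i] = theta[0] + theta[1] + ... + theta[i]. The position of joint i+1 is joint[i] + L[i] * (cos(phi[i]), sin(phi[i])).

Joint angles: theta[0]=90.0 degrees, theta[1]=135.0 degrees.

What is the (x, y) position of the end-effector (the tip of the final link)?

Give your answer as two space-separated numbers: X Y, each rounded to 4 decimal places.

joint[0] = (0.0000, 0.0000)  (base)
link 0: phi[0] = 90 = 90 deg
  cos(90 deg) = 0.0000, sin(90 deg) = 1.0000
  joint[1] = (0.0000, 0.0000) + 2.9 * (0.0000, 1.0000) = (0.0000 + 0.0000, 0.0000 + 2.9000) = (0.0000, 2.9000)
link 1: phi[1] = 90 + 135 = 225 deg
  cos(225 deg) = -0.7071, sin(225 deg) = -0.7071
  joint[2] = (0.0000, 2.9000) + 10.5 * (-0.7071, -0.7071) = (0.0000 + -7.4246, 2.9000 + -7.4246) = (-7.4246, -4.5246)
End effector: (-7.4246, -4.5246)

Answer: -7.4246 -4.5246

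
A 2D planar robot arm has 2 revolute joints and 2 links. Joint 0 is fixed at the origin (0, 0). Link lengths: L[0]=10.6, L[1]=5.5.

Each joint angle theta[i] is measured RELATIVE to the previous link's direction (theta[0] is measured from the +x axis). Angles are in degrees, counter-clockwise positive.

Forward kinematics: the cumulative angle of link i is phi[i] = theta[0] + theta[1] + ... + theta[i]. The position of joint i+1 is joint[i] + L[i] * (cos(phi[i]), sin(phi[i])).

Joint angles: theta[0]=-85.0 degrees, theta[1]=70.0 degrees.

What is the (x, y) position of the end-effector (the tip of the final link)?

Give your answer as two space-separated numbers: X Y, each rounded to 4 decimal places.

joint[0] = (0.0000, 0.0000)  (base)
link 0: phi[0] = -85 = -85 deg
  cos(-85 deg) = 0.0872, sin(-85 deg) = -0.9962
  joint[1] = (0.0000, 0.0000) + 10.6 * (0.0872, -0.9962) = (0.0000 + 0.9239, 0.0000 + -10.5597) = (0.9239, -10.5597)
link 1: phi[1] = -85 + 70 = -15 deg
  cos(-15 deg) = 0.9659, sin(-15 deg) = -0.2588
  joint[2] = (0.9239, -10.5597) + 5.5 * (0.9659, -0.2588) = (0.9239 + 5.3126, -10.5597 + -1.4235) = (6.2364, -11.9832)
End effector: (6.2364, -11.9832)

Answer: 6.2364 -11.9832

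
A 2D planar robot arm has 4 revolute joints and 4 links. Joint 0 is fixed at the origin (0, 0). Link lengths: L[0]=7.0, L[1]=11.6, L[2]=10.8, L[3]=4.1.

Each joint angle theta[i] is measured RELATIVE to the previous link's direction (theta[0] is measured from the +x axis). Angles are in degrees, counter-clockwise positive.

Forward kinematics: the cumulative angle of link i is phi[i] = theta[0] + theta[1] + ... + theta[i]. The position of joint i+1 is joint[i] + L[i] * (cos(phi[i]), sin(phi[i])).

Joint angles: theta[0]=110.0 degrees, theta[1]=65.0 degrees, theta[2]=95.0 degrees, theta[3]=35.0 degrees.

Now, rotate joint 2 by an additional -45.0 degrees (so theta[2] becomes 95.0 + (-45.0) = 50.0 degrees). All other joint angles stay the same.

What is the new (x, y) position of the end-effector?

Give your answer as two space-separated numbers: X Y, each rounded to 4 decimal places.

Answer: -22.2987 -4.0856

Derivation:
joint[0] = (0.0000, 0.0000)  (base)
link 0: phi[0] = 110 = 110 deg
  cos(110 deg) = -0.3420, sin(110 deg) = 0.9397
  joint[1] = (0.0000, 0.0000) + 7 * (-0.3420, 0.9397) = (0.0000 + -2.3941, 0.0000 + 6.5778) = (-2.3941, 6.5778)
link 1: phi[1] = 110 + 65 = 175 deg
  cos(175 deg) = -0.9962, sin(175 deg) = 0.0872
  joint[2] = (-2.3941, 6.5778) + 11.6 * (-0.9962, 0.0872) = (-2.3941 + -11.5559, 6.5778 + 1.0110) = (-13.9500, 7.5889)
link 2: phi[2] = 110 + 65 + 50 = 225 deg
  cos(225 deg) = -0.7071, sin(225 deg) = -0.7071
  joint[3] = (-13.9500, 7.5889) + 10.8 * (-0.7071, -0.7071) = (-13.9500 + -7.6368, 7.5889 + -7.6368) = (-21.5868, -0.0479)
link 3: phi[3] = 110 + 65 + 50 + 35 = 260 deg
  cos(260 deg) = -0.1736, sin(260 deg) = -0.9848
  joint[4] = (-21.5868, -0.0479) + 4.1 * (-0.1736, -0.9848) = (-21.5868 + -0.7120, -0.0479 + -4.0377) = (-22.2987, -4.0856)
End effector: (-22.2987, -4.0856)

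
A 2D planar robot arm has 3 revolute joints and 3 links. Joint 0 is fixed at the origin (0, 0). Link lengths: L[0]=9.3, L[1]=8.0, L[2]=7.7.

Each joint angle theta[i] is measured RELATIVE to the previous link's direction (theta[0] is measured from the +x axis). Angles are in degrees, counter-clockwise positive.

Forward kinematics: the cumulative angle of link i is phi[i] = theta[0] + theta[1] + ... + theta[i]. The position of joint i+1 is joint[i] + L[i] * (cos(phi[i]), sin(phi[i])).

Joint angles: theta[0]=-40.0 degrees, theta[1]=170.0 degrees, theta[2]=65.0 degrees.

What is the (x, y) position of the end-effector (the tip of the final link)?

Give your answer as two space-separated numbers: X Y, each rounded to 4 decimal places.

joint[0] = (0.0000, 0.0000)  (base)
link 0: phi[0] = -40 = -40 deg
  cos(-40 deg) = 0.7660, sin(-40 deg) = -0.6428
  joint[1] = (0.0000, 0.0000) + 9.3 * (0.7660, -0.6428) = (0.0000 + 7.1242, 0.0000 + -5.9779) = (7.1242, -5.9779)
link 1: phi[1] = -40 + 170 = 130 deg
  cos(130 deg) = -0.6428, sin(130 deg) = 0.7660
  joint[2] = (7.1242, -5.9779) + 8 * (-0.6428, 0.7660) = (7.1242 + -5.1423, -5.9779 + 6.1284) = (1.9819, 0.1504)
link 2: phi[2] = -40 + 170 + 65 = 195 deg
  cos(195 deg) = -0.9659, sin(195 deg) = -0.2588
  joint[3] = (1.9819, 0.1504) + 7.7 * (-0.9659, -0.2588) = (1.9819 + -7.4376, 0.1504 + -1.9929) = (-5.4557, -1.8425)
End effector: (-5.4557, -1.8425)

Answer: -5.4557 -1.8425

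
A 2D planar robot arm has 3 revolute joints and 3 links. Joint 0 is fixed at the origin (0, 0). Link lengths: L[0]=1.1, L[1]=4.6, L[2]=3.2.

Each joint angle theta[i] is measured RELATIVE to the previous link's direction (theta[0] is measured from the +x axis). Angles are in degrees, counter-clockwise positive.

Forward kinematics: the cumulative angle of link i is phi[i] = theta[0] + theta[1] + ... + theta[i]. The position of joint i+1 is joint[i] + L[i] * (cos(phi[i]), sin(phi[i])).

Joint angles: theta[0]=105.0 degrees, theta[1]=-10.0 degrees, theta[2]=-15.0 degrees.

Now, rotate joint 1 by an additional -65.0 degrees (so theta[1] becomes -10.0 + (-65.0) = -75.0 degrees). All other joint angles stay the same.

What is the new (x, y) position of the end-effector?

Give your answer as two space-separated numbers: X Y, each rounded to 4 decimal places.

joint[0] = (0.0000, 0.0000)  (base)
link 0: phi[0] = 105 = 105 deg
  cos(105 deg) = -0.2588, sin(105 deg) = 0.9659
  joint[1] = (0.0000, 0.0000) + 1.1 * (-0.2588, 0.9659) = (0.0000 + -0.2847, 0.0000 + 1.0625) = (-0.2847, 1.0625)
link 1: phi[1] = 105 + -75 = 30 deg
  cos(30 deg) = 0.8660, sin(30 deg) = 0.5000
  joint[2] = (-0.2847, 1.0625) + 4.6 * (0.8660, 0.5000) = (-0.2847 + 3.9837, 1.0625 + 2.3000) = (3.6990, 3.3625)
link 2: phi[2] = 105 + -75 + -15 = 15 deg
  cos(15 deg) = 0.9659, sin(15 deg) = 0.2588
  joint[3] = (3.6990, 3.3625) + 3.2 * (0.9659, 0.2588) = (3.6990 + 3.0910, 3.3625 + 0.8282) = (6.7900, 4.1907)
End effector: (6.7900, 4.1907)

Answer: 6.7900 4.1907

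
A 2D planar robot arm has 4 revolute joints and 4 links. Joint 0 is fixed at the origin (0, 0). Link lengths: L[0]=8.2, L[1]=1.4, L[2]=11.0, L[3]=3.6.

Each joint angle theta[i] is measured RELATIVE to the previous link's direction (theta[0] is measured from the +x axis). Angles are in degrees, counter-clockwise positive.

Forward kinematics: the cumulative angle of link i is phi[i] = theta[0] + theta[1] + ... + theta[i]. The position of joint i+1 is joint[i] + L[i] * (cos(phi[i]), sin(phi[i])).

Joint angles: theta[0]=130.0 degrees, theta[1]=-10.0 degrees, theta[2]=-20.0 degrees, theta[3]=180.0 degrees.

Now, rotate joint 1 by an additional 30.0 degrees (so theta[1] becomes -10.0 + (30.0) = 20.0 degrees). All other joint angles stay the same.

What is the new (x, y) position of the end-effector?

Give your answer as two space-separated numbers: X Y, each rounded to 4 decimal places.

joint[0] = (0.0000, 0.0000)  (base)
link 0: phi[0] = 130 = 130 deg
  cos(130 deg) = -0.6428, sin(130 deg) = 0.7660
  joint[1] = (0.0000, 0.0000) + 8.2 * (-0.6428, 0.7660) = (0.0000 + -5.2709, 0.0000 + 6.2816) = (-5.2709, 6.2816)
link 1: phi[1] = 130 + 20 = 150 deg
  cos(150 deg) = -0.8660, sin(150 deg) = 0.5000
  joint[2] = (-5.2709, 6.2816) + 1.4 * (-0.8660, 0.5000) = (-5.2709 + -1.2124, 6.2816 + 0.7000) = (-6.4833, 6.9816)
link 2: phi[2] = 130 + 20 + -20 = 130 deg
  cos(130 deg) = -0.6428, sin(130 deg) = 0.7660
  joint[3] = (-6.4833, 6.9816) + 11 * (-0.6428, 0.7660) = (-6.4833 + -7.0707, 6.9816 + 8.4265) = (-13.5540, 15.4081)
link 3: phi[3] = 130 + 20 + -20 + 180 = 310 deg
  cos(310 deg) = 0.6428, sin(310 deg) = -0.7660
  joint[4] = (-13.5540, 15.4081) + 3.6 * (0.6428, -0.7660) = (-13.5540 + 2.3140, 15.4081 + -2.7578) = (-11.2399, 12.6503)
End effector: (-11.2399, 12.6503)

Answer: -11.2399 12.6503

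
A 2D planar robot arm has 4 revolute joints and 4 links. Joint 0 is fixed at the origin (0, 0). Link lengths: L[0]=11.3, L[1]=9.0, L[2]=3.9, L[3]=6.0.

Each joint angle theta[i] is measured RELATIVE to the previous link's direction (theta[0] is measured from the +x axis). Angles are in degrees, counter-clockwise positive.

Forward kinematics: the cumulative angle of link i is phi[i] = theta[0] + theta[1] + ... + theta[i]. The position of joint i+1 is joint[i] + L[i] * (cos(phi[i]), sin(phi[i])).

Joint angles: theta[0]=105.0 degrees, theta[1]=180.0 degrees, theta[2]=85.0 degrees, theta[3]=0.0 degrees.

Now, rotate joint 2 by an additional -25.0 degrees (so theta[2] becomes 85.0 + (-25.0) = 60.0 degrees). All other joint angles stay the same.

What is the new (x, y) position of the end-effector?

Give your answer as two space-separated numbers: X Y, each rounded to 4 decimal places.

Answer: 8.9674 -0.3407

Derivation:
joint[0] = (0.0000, 0.0000)  (base)
link 0: phi[0] = 105 = 105 deg
  cos(105 deg) = -0.2588, sin(105 deg) = 0.9659
  joint[1] = (0.0000, 0.0000) + 11.3 * (-0.2588, 0.9659) = (0.0000 + -2.9247, 0.0000 + 10.9150) = (-2.9247, 10.9150)
link 1: phi[1] = 105 + 180 = 285 deg
  cos(285 deg) = 0.2588, sin(285 deg) = -0.9659
  joint[2] = (-2.9247, 10.9150) + 9 * (0.2588, -0.9659) = (-2.9247 + 2.3294, 10.9150 + -8.6933) = (-0.5953, 2.2216)
link 2: phi[2] = 105 + 180 + 60 = 345 deg
  cos(345 deg) = 0.9659, sin(345 deg) = -0.2588
  joint[3] = (-0.5953, 2.2216) + 3.9 * (0.9659, -0.2588) = (-0.5953 + 3.7671, 2.2216 + -1.0094) = (3.1718, 1.2122)
link 3: phi[3] = 105 + 180 + 60 + 0 = 345 deg
  cos(345 deg) = 0.9659, sin(345 deg) = -0.2588
  joint[4] = (3.1718, 1.2122) + 6 * (0.9659, -0.2588) = (3.1718 + 5.7956, 1.2122 + -1.5529) = (8.9674, -0.3407)
End effector: (8.9674, -0.3407)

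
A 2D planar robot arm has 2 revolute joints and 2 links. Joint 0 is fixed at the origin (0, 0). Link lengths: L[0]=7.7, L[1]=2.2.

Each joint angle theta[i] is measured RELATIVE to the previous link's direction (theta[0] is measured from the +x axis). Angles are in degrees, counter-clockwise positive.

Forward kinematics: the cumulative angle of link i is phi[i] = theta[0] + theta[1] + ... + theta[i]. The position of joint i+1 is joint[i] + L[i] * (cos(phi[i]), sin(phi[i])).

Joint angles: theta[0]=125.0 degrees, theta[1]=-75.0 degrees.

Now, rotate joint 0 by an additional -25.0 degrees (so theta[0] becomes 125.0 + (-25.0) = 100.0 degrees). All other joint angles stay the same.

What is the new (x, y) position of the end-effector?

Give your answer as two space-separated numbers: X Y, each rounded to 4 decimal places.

joint[0] = (0.0000, 0.0000)  (base)
link 0: phi[0] = 100 = 100 deg
  cos(100 deg) = -0.1736, sin(100 deg) = 0.9848
  joint[1] = (0.0000, 0.0000) + 7.7 * (-0.1736, 0.9848) = (0.0000 + -1.3371, 0.0000 + 7.5830) = (-1.3371, 7.5830)
link 1: phi[1] = 100 + -75 = 25 deg
  cos(25 deg) = 0.9063, sin(25 deg) = 0.4226
  joint[2] = (-1.3371, 7.5830) + 2.2 * (0.9063, 0.4226) = (-1.3371 + 1.9939, 7.5830 + 0.9298) = (0.6568, 8.5128)
End effector: (0.6568, 8.5128)

Answer: 0.6568 8.5128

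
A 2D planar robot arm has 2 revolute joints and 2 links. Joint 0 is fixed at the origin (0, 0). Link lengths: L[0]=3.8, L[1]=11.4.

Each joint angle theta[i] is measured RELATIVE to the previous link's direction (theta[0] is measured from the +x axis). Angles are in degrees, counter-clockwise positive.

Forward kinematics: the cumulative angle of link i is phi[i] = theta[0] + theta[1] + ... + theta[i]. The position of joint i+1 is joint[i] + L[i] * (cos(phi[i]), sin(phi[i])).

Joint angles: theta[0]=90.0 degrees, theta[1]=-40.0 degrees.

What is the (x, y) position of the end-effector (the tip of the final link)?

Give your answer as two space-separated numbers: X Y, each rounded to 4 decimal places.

Answer: 7.3278 12.5329

Derivation:
joint[0] = (0.0000, 0.0000)  (base)
link 0: phi[0] = 90 = 90 deg
  cos(90 deg) = 0.0000, sin(90 deg) = 1.0000
  joint[1] = (0.0000, 0.0000) + 3.8 * (0.0000, 1.0000) = (0.0000 + 0.0000, 0.0000 + 3.8000) = (0.0000, 3.8000)
link 1: phi[1] = 90 + -40 = 50 deg
  cos(50 deg) = 0.6428, sin(50 deg) = 0.7660
  joint[2] = (0.0000, 3.8000) + 11.4 * (0.6428, 0.7660) = (0.0000 + 7.3278, 3.8000 + 8.7329) = (7.3278, 12.5329)
End effector: (7.3278, 12.5329)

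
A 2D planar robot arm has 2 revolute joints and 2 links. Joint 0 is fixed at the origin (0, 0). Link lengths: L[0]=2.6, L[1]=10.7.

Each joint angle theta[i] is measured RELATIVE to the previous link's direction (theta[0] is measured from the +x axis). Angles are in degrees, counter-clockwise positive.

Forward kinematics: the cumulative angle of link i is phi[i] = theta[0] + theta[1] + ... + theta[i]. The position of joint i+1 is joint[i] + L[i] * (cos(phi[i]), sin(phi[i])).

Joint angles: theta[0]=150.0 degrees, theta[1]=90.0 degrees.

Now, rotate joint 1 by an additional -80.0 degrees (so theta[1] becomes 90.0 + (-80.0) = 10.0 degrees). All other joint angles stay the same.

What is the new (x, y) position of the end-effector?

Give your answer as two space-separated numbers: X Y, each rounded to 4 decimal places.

joint[0] = (0.0000, 0.0000)  (base)
link 0: phi[0] = 150 = 150 deg
  cos(150 deg) = -0.8660, sin(150 deg) = 0.5000
  joint[1] = (0.0000, 0.0000) + 2.6 * (-0.8660, 0.5000) = (0.0000 + -2.2517, 0.0000 + 1.3000) = (-2.2517, 1.3000)
link 1: phi[1] = 150 + 10 = 160 deg
  cos(160 deg) = -0.9397, sin(160 deg) = 0.3420
  joint[2] = (-2.2517, 1.3000) + 10.7 * (-0.9397, 0.3420) = (-2.2517 + -10.0547, 1.3000 + 3.6596) = (-12.3064, 4.9596)
End effector: (-12.3064, 4.9596)

Answer: -12.3064 4.9596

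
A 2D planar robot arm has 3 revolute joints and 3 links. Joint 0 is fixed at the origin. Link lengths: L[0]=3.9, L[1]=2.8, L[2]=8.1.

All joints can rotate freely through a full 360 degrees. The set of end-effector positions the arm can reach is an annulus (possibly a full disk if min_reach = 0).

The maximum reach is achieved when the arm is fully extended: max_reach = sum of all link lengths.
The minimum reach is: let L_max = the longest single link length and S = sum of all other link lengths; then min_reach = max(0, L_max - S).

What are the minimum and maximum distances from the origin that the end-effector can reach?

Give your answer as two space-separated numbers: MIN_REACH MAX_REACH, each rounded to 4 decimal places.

Link lengths: [3.9, 2.8, 8.1]
max_reach = 3.9 + 2.8 + 8.1 = 14.8
L_max = max([3.9, 2.8, 8.1]) = 8.1
S (sum of others) = 14.8 - 8.1 = 6.7
min_reach = max(0, 8.1 - 6.7) = max(0, 1.4) = 1.4

Answer: 1.4000 14.8000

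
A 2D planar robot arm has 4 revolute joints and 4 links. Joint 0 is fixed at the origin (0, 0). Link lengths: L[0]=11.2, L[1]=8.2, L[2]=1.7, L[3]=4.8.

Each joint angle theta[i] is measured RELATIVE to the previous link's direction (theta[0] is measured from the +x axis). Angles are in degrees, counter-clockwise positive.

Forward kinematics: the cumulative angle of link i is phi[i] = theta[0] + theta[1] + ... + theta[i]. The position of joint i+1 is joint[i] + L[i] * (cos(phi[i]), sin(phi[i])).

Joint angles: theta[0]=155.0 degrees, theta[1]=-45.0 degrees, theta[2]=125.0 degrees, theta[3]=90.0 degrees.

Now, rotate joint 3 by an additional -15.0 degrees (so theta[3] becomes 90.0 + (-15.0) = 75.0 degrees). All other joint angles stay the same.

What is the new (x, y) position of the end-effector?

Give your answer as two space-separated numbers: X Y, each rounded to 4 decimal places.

joint[0] = (0.0000, 0.0000)  (base)
link 0: phi[0] = 155 = 155 deg
  cos(155 deg) = -0.9063, sin(155 deg) = 0.4226
  joint[1] = (0.0000, 0.0000) + 11.2 * (-0.9063, 0.4226) = (0.0000 + -10.1506, 0.0000 + 4.7333) = (-10.1506, 4.7333)
link 1: phi[1] = 155 + -45 = 110 deg
  cos(110 deg) = -0.3420, sin(110 deg) = 0.9397
  joint[2] = (-10.1506, 4.7333) + 8.2 * (-0.3420, 0.9397) = (-10.1506 + -2.8046, 4.7333 + 7.7055) = (-12.9552, 12.4388)
link 2: phi[2] = 155 + -45 + 125 = 235 deg
  cos(235 deg) = -0.5736, sin(235 deg) = -0.8192
  joint[3] = (-12.9552, 12.4388) + 1.7 * (-0.5736, -0.8192) = (-12.9552 + -0.9751, 12.4388 + -1.3926) = (-13.9303, 11.0462)
link 3: phi[3] = 155 + -45 + 125 + 75 = 310 deg
  cos(310 deg) = 0.6428, sin(310 deg) = -0.7660
  joint[4] = (-13.9303, 11.0462) + 4.8 * (0.6428, -0.7660) = (-13.9303 + 3.0854, 11.0462 + -3.6770) = (-10.8449, 7.3692)
End effector: (-10.8449, 7.3692)

Answer: -10.8449 7.3692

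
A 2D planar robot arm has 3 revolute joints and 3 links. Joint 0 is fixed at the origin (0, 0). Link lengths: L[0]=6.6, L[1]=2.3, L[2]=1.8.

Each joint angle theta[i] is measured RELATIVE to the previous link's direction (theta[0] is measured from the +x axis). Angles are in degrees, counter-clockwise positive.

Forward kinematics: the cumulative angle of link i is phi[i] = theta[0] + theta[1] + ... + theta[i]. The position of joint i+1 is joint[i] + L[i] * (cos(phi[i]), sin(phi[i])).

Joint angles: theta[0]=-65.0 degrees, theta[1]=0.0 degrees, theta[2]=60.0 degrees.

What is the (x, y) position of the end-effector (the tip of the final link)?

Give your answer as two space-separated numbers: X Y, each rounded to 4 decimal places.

Answer: 5.5545 -8.2230

Derivation:
joint[0] = (0.0000, 0.0000)  (base)
link 0: phi[0] = -65 = -65 deg
  cos(-65 deg) = 0.4226, sin(-65 deg) = -0.9063
  joint[1] = (0.0000, 0.0000) + 6.6 * (0.4226, -0.9063) = (0.0000 + 2.7893, 0.0000 + -5.9816) = (2.7893, -5.9816)
link 1: phi[1] = -65 + 0 = -65 deg
  cos(-65 deg) = 0.4226, sin(-65 deg) = -0.9063
  joint[2] = (2.7893, -5.9816) + 2.3 * (0.4226, -0.9063) = (2.7893 + 0.9720, -5.9816 + -2.0845) = (3.7613, -8.0661)
link 2: phi[2] = -65 + 0 + 60 = -5 deg
  cos(-5 deg) = 0.9962, sin(-5 deg) = -0.0872
  joint[3] = (3.7613, -8.0661) + 1.8 * (0.9962, -0.0872) = (3.7613 + 1.7932, -8.0661 + -0.1569) = (5.5545, -8.2230)
End effector: (5.5545, -8.2230)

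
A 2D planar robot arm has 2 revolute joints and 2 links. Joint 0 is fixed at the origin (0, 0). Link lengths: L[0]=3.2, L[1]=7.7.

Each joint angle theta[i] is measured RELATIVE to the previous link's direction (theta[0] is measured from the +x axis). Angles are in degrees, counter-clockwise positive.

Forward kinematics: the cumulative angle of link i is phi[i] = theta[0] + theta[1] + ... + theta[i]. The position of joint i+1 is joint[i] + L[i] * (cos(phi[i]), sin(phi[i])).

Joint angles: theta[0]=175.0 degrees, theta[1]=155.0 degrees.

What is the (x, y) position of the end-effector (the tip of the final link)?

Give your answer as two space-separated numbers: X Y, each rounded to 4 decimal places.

joint[0] = (0.0000, 0.0000)  (base)
link 0: phi[0] = 175 = 175 deg
  cos(175 deg) = -0.9962, sin(175 deg) = 0.0872
  joint[1] = (0.0000, 0.0000) + 3.2 * (-0.9962, 0.0872) = (0.0000 + -3.1878, 0.0000 + 0.2789) = (-3.1878, 0.2789)
link 1: phi[1] = 175 + 155 = 330 deg
  cos(330 deg) = 0.8660, sin(330 deg) = -0.5000
  joint[2] = (-3.1878, 0.2789) + 7.7 * (0.8660, -0.5000) = (-3.1878 + 6.6684, 0.2789 + -3.8500) = (3.4806, -3.5711)
End effector: (3.4806, -3.5711)

Answer: 3.4806 -3.5711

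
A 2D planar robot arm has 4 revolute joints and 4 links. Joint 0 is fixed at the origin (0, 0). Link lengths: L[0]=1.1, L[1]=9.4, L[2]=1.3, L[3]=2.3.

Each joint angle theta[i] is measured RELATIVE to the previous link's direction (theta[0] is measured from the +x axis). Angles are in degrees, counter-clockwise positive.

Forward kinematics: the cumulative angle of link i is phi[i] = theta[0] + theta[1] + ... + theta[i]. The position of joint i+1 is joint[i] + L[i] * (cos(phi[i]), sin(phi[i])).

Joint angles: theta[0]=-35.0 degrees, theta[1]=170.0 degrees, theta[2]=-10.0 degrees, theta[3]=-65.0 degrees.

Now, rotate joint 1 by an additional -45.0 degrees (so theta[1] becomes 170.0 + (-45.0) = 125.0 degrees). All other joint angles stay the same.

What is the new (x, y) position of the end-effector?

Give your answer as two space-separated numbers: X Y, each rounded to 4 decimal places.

joint[0] = (0.0000, 0.0000)  (base)
link 0: phi[0] = -35 = -35 deg
  cos(-35 deg) = 0.8192, sin(-35 deg) = -0.5736
  joint[1] = (0.0000, 0.0000) + 1.1 * (0.8192, -0.5736) = (0.0000 + 0.9011, 0.0000 + -0.6309) = (0.9011, -0.6309)
link 1: phi[1] = -35 + 125 = 90 deg
  cos(90 deg) = 0.0000, sin(90 deg) = 1.0000
  joint[2] = (0.9011, -0.6309) + 9.4 * (0.0000, 1.0000) = (0.9011 + 0.0000, -0.6309 + 9.4000) = (0.9011, 8.7691)
link 2: phi[2] = -35 + 125 + -10 = 80 deg
  cos(80 deg) = 0.1736, sin(80 deg) = 0.9848
  joint[3] = (0.9011, 8.7691) + 1.3 * (0.1736, 0.9848) = (0.9011 + 0.2257, 8.7691 + 1.2803) = (1.1268, 10.0493)
link 3: phi[3] = -35 + 125 + -10 + -65 = 15 deg
  cos(15 deg) = 0.9659, sin(15 deg) = 0.2588
  joint[4] = (1.1268, 10.0493) + 2.3 * (0.9659, 0.2588) = (1.1268 + 2.2216, 10.0493 + 0.5953) = (3.3484, 10.6446)
End effector: (3.3484, 10.6446)

Answer: 3.3484 10.6446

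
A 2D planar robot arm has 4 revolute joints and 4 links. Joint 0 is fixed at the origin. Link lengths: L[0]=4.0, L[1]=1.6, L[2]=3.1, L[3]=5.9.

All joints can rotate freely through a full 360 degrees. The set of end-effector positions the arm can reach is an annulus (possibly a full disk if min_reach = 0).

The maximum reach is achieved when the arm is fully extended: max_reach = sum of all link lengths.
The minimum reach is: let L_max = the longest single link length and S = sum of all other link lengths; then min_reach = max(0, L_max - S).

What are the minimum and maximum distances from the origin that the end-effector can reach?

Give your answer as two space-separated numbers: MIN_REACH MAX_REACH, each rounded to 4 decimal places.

Answer: 0.0000 14.6000

Derivation:
Link lengths: [4.0, 1.6, 3.1, 5.9]
max_reach = 4 + 1.6 + 3.1 + 5.9 = 14.6
L_max = max([4.0, 1.6, 3.1, 5.9]) = 5.9
S (sum of others) = 14.6 - 5.9 = 8.7
min_reach = max(0, 5.9 - 8.7) = max(0, -2.8) = 0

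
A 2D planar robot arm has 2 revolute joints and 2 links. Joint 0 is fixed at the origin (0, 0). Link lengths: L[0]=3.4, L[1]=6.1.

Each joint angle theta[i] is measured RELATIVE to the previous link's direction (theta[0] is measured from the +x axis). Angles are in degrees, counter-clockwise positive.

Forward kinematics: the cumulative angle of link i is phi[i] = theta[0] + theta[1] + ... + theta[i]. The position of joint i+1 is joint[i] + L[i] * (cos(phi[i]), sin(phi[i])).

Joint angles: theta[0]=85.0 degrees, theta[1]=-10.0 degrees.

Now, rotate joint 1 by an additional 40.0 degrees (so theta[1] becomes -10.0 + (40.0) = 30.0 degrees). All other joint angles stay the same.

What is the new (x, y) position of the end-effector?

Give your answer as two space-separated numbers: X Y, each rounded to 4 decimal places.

Answer: -2.2816 8.9155

Derivation:
joint[0] = (0.0000, 0.0000)  (base)
link 0: phi[0] = 85 = 85 deg
  cos(85 deg) = 0.0872, sin(85 deg) = 0.9962
  joint[1] = (0.0000, 0.0000) + 3.4 * (0.0872, 0.9962) = (0.0000 + 0.2963, 0.0000 + 3.3871) = (0.2963, 3.3871)
link 1: phi[1] = 85 + 30 = 115 deg
  cos(115 deg) = -0.4226, sin(115 deg) = 0.9063
  joint[2] = (0.2963, 3.3871) + 6.1 * (-0.4226, 0.9063) = (0.2963 + -2.5780, 3.3871 + 5.5285) = (-2.2816, 8.9155)
End effector: (-2.2816, 8.9155)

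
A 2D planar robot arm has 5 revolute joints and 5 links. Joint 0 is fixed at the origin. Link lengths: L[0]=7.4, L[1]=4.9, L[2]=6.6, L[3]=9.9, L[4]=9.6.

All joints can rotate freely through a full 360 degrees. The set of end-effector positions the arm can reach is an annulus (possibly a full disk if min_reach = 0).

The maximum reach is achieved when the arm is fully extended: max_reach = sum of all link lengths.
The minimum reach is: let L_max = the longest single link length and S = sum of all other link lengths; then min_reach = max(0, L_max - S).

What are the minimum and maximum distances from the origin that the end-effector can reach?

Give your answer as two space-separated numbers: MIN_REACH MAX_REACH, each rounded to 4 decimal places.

Answer: 0.0000 38.4000

Derivation:
Link lengths: [7.4, 4.9, 6.6, 9.9, 9.6]
max_reach = 7.4 + 4.9 + 6.6 + 9.9 + 9.6 = 38.4
L_max = max([7.4, 4.9, 6.6, 9.9, 9.6]) = 9.9
S (sum of others) = 38.4 - 9.9 = 28.5
min_reach = max(0, 9.9 - 28.5) = max(0, -18.6) = 0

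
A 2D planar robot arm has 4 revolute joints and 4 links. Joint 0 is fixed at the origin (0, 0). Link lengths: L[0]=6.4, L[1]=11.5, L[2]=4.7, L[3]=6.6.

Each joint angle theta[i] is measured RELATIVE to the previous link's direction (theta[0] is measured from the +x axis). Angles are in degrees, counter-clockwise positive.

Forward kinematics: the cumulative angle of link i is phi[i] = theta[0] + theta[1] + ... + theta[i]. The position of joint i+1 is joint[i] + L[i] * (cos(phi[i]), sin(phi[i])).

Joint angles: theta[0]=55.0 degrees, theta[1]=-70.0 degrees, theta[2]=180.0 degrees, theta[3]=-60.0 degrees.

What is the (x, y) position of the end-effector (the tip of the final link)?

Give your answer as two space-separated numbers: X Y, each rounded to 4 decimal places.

joint[0] = (0.0000, 0.0000)  (base)
link 0: phi[0] = 55 = 55 deg
  cos(55 deg) = 0.5736, sin(55 deg) = 0.8192
  joint[1] = (0.0000, 0.0000) + 6.4 * (0.5736, 0.8192) = (0.0000 + 3.6709, 0.0000 + 5.2426) = (3.6709, 5.2426)
link 1: phi[1] = 55 + -70 = -15 deg
  cos(-15 deg) = 0.9659, sin(-15 deg) = -0.2588
  joint[2] = (3.6709, 5.2426) + 11.5 * (0.9659, -0.2588) = (3.6709 + 11.1081, 5.2426 + -2.9764) = (14.7790, 2.2662)
link 2: phi[2] = 55 + -70 + 180 = 165 deg
  cos(165 deg) = -0.9659, sin(165 deg) = 0.2588
  joint[3] = (14.7790, 2.2662) + 4.7 * (-0.9659, 0.2588) = (14.7790 + -4.5399, 2.2662 + 1.2164) = (10.2392, 3.4826)
link 3: phi[3] = 55 + -70 + 180 + -60 = 105 deg
  cos(105 deg) = -0.2588, sin(105 deg) = 0.9659
  joint[4] = (10.2392, 3.4826) + 6.6 * (-0.2588, 0.9659) = (10.2392 + -1.7082, 3.4826 + 6.3751) = (8.5310, 9.8577)
End effector: (8.5310, 9.8577)

Answer: 8.5310 9.8577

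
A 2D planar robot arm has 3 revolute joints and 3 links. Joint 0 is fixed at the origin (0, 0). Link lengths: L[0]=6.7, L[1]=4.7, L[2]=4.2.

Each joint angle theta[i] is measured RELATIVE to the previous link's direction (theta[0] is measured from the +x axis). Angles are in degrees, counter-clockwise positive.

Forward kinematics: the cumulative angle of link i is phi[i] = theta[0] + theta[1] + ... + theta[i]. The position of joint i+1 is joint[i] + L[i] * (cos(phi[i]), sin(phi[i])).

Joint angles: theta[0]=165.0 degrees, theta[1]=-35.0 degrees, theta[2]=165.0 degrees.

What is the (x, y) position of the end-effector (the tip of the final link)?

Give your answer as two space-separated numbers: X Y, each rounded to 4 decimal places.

Answer: -7.7178 1.5280

Derivation:
joint[0] = (0.0000, 0.0000)  (base)
link 0: phi[0] = 165 = 165 deg
  cos(165 deg) = -0.9659, sin(165 deg) = 0.2588
  joint[1] = (0.0000, 0.0000) + 6.7 * (-0.9659, 0.2588) = (0.0000 + -6.4717, 0.0000 + 1.7341) = (-6.4717, 1.7341)
link 1: phi[1] = 165 + -35 = 130 deg
  cos(130 deg) = -0.6428, sin(130 deg) = 0.7660
  joint[2] = (-6.4717, 1.7341) + 4.7 * (-0.6428, 0.7660) = (-6.4717 + -3.0211, 1.7341 + 3.6004) = (-9.4928, 5.3345)
link 2: phi[2] = 165 + -35 + 165 = 295 deg
  cos(295 deg) = 0.4226, sin(295 deg) = -0.9063
  joint[3] = (-9.4928, 5.3345) + 4.2 * (0.4226, -0.9063) = (-9.4928 + 1.7750, 5.3345 + -3.8065) = (-7.7178, 1.5280)
End effector: (-7.7178, 1.5280)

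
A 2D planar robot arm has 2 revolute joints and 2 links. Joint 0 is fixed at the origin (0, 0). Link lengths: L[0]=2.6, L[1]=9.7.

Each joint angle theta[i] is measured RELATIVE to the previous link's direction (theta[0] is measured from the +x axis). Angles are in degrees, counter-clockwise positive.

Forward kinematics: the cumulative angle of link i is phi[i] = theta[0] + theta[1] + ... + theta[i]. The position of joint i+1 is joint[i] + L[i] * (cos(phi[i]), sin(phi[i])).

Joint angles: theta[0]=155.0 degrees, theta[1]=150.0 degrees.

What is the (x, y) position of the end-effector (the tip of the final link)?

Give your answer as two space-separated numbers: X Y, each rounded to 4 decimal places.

joint[0] = (0.0000, 0.0000)  (base)
link 0: phi[0] = 155 = 155 deg
  cos(155 deg) = -0.9063, sin(155 deg) = 0.4226
  joint[1] = (0.0000, 0.0000) + 2.6 * (-0.9063, 0.4226) = (0.0000 + -2.3564, 0.0000 + 1.0988) = (-2.3564, 1.0988)
link 1: phi[1] = 155 + 150 = 305 deg
  cos(305 deg) = 0.5736, sin(305 deg) = -0.8192
  joint[2] = (-2.3564, 1.0988) + 9.7 * (0.5736, -0.8192) = (-2.3564 + 5.5637, 1.0988 + -7.9458) = (3.2073, -6.8470)
End effector: (3.2073, -6.8470)

Answer: 3.2073 -6.8470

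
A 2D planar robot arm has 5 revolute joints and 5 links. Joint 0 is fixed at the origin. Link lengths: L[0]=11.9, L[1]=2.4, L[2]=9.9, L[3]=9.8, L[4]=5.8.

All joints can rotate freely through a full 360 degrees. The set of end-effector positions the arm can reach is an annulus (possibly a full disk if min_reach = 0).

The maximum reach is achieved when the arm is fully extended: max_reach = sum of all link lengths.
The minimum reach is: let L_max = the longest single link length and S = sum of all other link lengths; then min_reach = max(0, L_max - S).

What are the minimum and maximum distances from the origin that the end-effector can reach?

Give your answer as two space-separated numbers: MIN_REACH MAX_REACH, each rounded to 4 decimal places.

Link lengths: [11.9, 2.4, 9.9, 9.8, 5.8]
max_reach = 11.9 + 2.4 + 9.9 + 9.8 + 5.8 = 39.8
L_max = max([11.9, 2.4, 9.9, 9.8, 5.8]) = 11.9
S (sum of others) = 39.8 - 11.9 = 27.9
min_reach = max(0, 11.9 - 27.9) = max(0, -16) = 0

Answer: 0.0000 39.8000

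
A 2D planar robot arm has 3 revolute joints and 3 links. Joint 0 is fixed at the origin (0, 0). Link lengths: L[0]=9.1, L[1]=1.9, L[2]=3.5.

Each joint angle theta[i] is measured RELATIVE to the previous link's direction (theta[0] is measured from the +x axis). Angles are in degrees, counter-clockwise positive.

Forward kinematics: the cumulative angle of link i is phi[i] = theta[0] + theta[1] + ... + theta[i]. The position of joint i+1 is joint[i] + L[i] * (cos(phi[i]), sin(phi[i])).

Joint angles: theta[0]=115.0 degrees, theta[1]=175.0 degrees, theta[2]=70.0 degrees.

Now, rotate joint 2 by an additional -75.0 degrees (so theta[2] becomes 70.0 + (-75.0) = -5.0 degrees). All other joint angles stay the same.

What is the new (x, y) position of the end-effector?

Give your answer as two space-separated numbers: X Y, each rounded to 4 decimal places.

joint[0] = (0.0000, 0.0000)  (base)
link 0: phi[0] = 115 = 115 deg
  cos(115 deg) = -0.4226, sin(115 deg) = 0.9063
  joint[1] = (0.0000, 0.0000) + 9.1 * (-0.4226, 0.9063) = (0.0000 + -3.8458, 0.0000 + 8.2474) = (-3.8458, 8.2474)
link 1: phi[1] = 115 + 175 = 290 deg
  cos(290 deg) = 0.3420, sin(290 deg) = -0.9397
  joint[2] = (-3.8458, 8.2474) + 1.9 * (0.3420, -0.9397) = (-3.8458 + 0.6498, 8.2474 + -1.7854) = (-3.1960, 6.4620)
link 2: phi[2] = 115 + 175 + -5 = 285 deg
  cos(285 deg) = 0.2588, sin(285 deg) = -0.9659
  joint[3] = (-3.1960, 6.4620) + 3.5 * (0.2588, -0.9659) = (-3.1960 + 0.9059, 6.4620 + -3.3807) = (-2.2901, 3.0812)
End effector: (-2.2901, 3.0812)

Answer: -2.2901 3.0812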